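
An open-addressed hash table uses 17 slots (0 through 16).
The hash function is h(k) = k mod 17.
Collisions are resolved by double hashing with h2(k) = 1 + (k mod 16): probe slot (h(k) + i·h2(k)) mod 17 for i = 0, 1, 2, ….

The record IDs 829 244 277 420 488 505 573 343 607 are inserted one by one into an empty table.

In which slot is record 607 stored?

11

Insert 829: h=13, slot 13 empty → index 13.
Insert 244: h=6, slot 6 empty → index 6.
Insert 277: h=5, slot 5 empty → index 5.
Insert 420: h=12, slot 12 empty → index 12.
Insert 488: h=12, h2=9, slot 12 occupied → index 4.
Insert 505: h=12, h2=10, slots 12,5 occupied → index 15.
Insert 573: h=12, h2=14, slot 12 occupied → index 9.
Insert 343: h=3, slot 3 empty → index 3.
Insert 607: h=12, h2=16, slot 12 occupied → index 11.
Table: [—, —, —, 343, 488, 277, 244, —, —, 573, —, 607, 420, 829, —, 505, —]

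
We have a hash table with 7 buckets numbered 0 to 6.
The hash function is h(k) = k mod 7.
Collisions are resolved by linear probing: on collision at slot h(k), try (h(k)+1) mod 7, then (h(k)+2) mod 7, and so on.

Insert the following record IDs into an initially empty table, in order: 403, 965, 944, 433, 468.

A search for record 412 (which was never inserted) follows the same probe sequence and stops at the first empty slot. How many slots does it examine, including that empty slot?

5

Insert 403: h=4, slot 4 empty → index 4.
Insert 965: h=6, slot 6 empty → index 6.
Insert 944: h=6, slot 6 occupied → index 0.
Insert 433: h=6, slots 6,0 occupied → index 1.
Insert 468: h=6, slots 6,0,1 occupied → index 2.
Table: [944, 433, 468, -, 403, -, 965]
Lookup 412: h=6, probe 6,0,1,2,3 → slot 3 empty, not found.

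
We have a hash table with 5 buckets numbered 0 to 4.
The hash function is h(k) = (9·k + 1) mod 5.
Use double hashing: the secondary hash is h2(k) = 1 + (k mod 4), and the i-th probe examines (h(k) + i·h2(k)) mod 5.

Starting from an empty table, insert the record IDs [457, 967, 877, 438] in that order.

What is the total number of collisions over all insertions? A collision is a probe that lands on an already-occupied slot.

5

Insert 457: h=4, slot 4 empty -> index 4.
Insert 967: h=4, h2=4, slot 4 occupied -> index 3.
Insert 877: h=4, h2=2, slot 4 occupied -> index 1.
Insert 438: h=3, h2=3, slots 3,1,4 occupied -> index 2.
Table: [-, 877, 438, 967, 457]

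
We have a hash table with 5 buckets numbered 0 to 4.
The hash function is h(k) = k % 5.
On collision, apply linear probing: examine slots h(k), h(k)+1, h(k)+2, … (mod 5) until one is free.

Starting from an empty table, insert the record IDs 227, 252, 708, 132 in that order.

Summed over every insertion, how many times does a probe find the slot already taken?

227 hashes to 2; slot 2 is free -> place at 2.
252 hashes to 2; 2 taken -> place at 3.
708 hashes to 3; 3 taken -> place at 4.
132 hashes to 2; 2,3,4 taken -> place at 0.
Table: [132, -, 227, 252, 708]

5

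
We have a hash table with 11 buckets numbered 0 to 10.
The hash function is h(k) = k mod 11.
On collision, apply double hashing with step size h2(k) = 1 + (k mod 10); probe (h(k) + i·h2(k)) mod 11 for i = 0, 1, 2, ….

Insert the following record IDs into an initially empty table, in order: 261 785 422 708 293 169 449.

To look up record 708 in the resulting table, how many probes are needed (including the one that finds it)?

261: h=8 => slot 8
785: h=4 => slot 4
422: h=4, h2=3, probe 4,7 => slot 7
708: h=4, h2=9, probe 4,2 => slot 2
293: h=7, h2=4, probe 7,0 => slot 0
169: h=4, h2=10, probe 4,3 => slot 3
449: h=9 => slot 9
Table: [293, _, 708, 169, 785, _, _, 422, 261, 449, _]
Lookup 708: h=4, h2=9, probe 4,2 → found at 2.

2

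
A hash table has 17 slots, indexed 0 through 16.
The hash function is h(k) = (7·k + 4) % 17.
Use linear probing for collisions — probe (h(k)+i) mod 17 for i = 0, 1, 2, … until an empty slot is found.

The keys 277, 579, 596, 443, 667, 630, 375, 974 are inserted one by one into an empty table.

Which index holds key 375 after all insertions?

Insert 277: h=5, slot 5 empty => index 5.
Insert 579: h=11, slot 11 empty => index 11.
Insert 596: h=11, slot 11 occupied => index 12.
Insert 443: h=11, slots 11,12 occupied => index 13.
Insert 667: h=15, slot 15 empty => index 15.
Insert 630: h=11, slots 11,12,13 occupied => index 14.
Insert 375: h=11, slots 11,12,13,14,15 occupied => index 16.
Insert 974: h=5, slot 5 occupied => index 6.
Table: [∅, ∅, ∅, ∅, ∅, 277, 974, ∅, ∅, ∅, ∅, 579, 596, 443, 630, 667, 375]

16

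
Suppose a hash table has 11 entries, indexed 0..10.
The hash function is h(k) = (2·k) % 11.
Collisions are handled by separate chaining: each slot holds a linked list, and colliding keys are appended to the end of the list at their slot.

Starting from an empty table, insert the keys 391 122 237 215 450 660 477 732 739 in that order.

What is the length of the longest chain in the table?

391 -> bucket 1
122 -> bucket 2
237 -> bucket 1 (collision)
215 -> bucket 1 (collision)
450 -> bucket 9
660 -> bucket 0
477 -> bucket 8
732 -> bucket 1 (collision)
739 -> bucket 4
Final buckets:
0: 660
1: 391 -> 237 -> 215 -> 732
2: 122
3: -
4: 739
5: -
6: -
7: -
8: 477
9: 450
10: -

4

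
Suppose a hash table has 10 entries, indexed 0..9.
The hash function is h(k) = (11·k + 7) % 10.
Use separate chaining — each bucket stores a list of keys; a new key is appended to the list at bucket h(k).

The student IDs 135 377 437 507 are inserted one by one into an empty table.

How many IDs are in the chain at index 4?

Insert 135: h=2, bucket 2 empty → new chain.
Insert 377: h=4, bucket 4 empty → new chain.
Insert 437: h=4, bucket 4 nonempty → append to chain.
Insert 507: h=4, bucket 4 nonempty → append to chain.
Final buckets:
0: -
1: -
2: 135
3: -
4: 377 -> 437 -> 507
5: -
6: -
7: -
8: -
9: -

3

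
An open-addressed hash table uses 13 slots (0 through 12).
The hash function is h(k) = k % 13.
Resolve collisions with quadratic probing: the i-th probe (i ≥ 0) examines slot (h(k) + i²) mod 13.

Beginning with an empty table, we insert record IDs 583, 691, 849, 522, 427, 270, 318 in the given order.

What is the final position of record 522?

Insert 583: h=11, slot 11 empty -> index 11.
Insert 691: h=2, slot 2 empty -> index 2.
Insert 849: h=4, slot 4 empty -> index 4.
Insert 522: h=2, slot 2 occupied -> index 3.
Insert 427: h=11, slot 11 occupied -> index 12.
Insert 270: h=10, slot 10 empty -> index 10.
Insert 318: h=6, slot 6 empty -> index 6.
Table: [—, —, 691, 522, 849, —, 318, —, —, —, 270, 583, 427]

3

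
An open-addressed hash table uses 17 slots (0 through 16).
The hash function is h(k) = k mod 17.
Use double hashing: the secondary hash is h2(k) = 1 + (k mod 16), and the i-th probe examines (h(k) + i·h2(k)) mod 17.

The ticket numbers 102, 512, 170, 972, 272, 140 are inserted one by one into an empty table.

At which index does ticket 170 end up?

11

Insert 102: h=0, slot 0 empty -> index 0.
Insert 512: h=2, slot 2 empty -> index 2.
Insert 170: h=0, h2=11, slot 0 occupied -> index 11.
Insert 972: h=3, slot 3 empty -> index 3.
Insert 272: h=0, h2=1, slot 0 occupied -> index 1.
Insert 140: h=4, slot 4 empty -> index 4.
Table: [102, 272, 512, 972, 140, —, —, —, —, —, —, 170, —, —, —, —, —]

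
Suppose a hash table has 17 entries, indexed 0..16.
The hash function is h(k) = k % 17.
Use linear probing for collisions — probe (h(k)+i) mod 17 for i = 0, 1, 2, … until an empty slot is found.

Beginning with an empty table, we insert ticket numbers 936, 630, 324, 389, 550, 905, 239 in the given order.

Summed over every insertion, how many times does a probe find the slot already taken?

Insert 936: h=1, slot 1 empty -> index 1.
Insert 630: h=1, slot 1 occupied -> index 2.
Insert 324: h=1, slots 1,2 occupied -> index 3.
Insert 389: h=15, slot 15 empty -> index 15.
Insert 550: h=6, slot 6 empty -> index 6.
Insert 905: h=4, slot 4 empty -> index 4.
Insert 239: h=1, slots 1,2,3,4 occupied -> index 5.
Table: [-, 936, 630, 324, 905, 239, 550, -, -, -, -, -, -, -, -, 389, -]

7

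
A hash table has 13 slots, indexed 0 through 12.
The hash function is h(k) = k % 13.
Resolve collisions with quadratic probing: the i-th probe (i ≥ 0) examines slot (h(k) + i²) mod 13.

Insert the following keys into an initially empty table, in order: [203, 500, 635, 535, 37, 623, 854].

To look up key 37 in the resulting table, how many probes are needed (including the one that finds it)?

2

Insert 203: h=8, slot 8 empty -> index 8.
Insert 500: h=6, slot 6 empty -> index 6.
Insert 635: h=11, slot 11 empty -> index 11.
Insert 535: h=2, slot 2 empty -> index 2.
Insert 37: h=11, slot 11 occupied -> index 12.
Insert 623: h=12, slot 12 occupied -> index 0.
Insert 854: h=9, slot 9 empty -> index 9.
Table: [623, ∅, 535, ∅, ∅, ∅, 500, ∅, 203, 854, ∅, 635, 37]
Lookup 37: h=11, probe 11,12 → found at 12.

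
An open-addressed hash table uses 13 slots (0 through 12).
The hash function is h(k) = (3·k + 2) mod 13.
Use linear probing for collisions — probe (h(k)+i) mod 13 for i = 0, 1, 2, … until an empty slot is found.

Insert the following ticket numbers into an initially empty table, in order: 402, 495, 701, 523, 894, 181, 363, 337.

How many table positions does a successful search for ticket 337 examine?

402: h=12 => slot 12
495: h=5 => slot 5
701: h=12, probe 12,0 => slot 0
523: h=11 => slot 11
894: h=6 => slot 6
181: h=12, probe 12,0,1 => slot 1
363: h=12, probe 12,0,1,2 => slot 2
337: h=12, probe 12,0,1,2,3 => slot 3
Table: [701, 181, 363, 337, ∅, 495, 894, ∅, ∅, ∅, ∅, 523, 402]
Lookup 337: h=12, probe 12,0,1,2,3 → found at 3.

5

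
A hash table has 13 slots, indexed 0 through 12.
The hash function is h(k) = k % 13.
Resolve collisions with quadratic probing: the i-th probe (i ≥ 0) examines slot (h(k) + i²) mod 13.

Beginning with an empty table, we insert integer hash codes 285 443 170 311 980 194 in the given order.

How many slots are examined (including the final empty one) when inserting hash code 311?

2

Insert 285: h=12, slot 12 empty → index 12.
Insert 443: h=1, slot 1 empty → index 1.
Insert 170: h=1, slot 1 occupied → index 2.
Insert 311: h=12, slot 12 occupied → index 0.
Insert 980: h=5, slot 5 empty → index 5.
Insert 194: h=12, slots 12,0 occupied → index 3.
Table: [311, 443, 170, 194, —, 980, —, —, —, —, —, —, 285]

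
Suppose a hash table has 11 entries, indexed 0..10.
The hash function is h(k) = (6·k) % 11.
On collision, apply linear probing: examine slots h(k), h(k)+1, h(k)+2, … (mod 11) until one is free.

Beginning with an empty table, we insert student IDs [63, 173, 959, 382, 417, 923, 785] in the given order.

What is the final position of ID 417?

63: h=4 => slot 4
173: h=4, probe 4,5 => slot 5
959: h=1 => slot 1
382: h=4, probe 4,5,6 => slot 6
417: h=5, probe 5,6,7 => slot 7
923: h=5, probe 5,6,7,8 => slot 8
785: h=2 => slot 2
Table: [—, 959, 785, —, 63, 173, 382, 417, 923, —, —]

7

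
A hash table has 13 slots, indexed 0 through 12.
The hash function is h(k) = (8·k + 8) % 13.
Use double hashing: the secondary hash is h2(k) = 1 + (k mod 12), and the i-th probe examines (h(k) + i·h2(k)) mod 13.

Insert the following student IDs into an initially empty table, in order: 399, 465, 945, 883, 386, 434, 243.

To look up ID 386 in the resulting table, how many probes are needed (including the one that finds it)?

Insert 399: h=2, slot 2 empty → index 2.
Insert 465: h=10, slot 10 empty → index 10.
Insert 945: h=2, h2=10, slot 2 occupied → index 12.
Insert 883: h=0, slot 0 empty → index 0.
Insert 386: h=2, h2=3, slot 2 occupied → index 5.
Insert 434: h=9, slot 9 empty → index 9.
Insert 243: h=2, h2=4, slot 2 occupied → index 6.
Table: [883, -, 399, -, -, 386, 243, -, -, 434, 465, -, 945]
Lookup 386: h=2, h2=3, probe 2,5 → found at 5.

2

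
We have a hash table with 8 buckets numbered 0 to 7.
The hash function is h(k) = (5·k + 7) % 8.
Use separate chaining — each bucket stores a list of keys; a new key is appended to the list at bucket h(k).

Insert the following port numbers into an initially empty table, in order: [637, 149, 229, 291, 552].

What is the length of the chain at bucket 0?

3

637 → bucket 0
149 → bucket 0 (collision)
229 → bucket 0 (collision)
291 → bucket 6
552 → bucket 7
Final buckets:
0: 637 -> 149 -> 229
1: —
2: —
3: —
4: —
5: —
6: 291
7: 552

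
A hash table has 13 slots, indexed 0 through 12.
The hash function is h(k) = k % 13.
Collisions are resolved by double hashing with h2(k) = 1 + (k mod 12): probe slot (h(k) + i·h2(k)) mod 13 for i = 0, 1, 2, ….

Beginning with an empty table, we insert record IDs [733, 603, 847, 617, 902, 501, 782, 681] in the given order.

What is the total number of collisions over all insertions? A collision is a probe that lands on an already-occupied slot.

733 hashes to 5; slot 5 is free → place at 5.
603 hashes to 5, h2=4; 5 taken → place at 9.
847 hashes to 2; slot 2 is free → place at 2.
617 hashes to 6; slot 6 is free → place at 6.
902 hashes to 5, h2=3; 5 taken → place at 8.
501 hashes to 7; slot 7 is free → place at 7.
782 hashes to 2, h2=3; 2,5,8 taken → place at 11.
681 hashes to 5, h2=10; 5,2 taken → place at 12.
Table: [∅, ∅, 847, ∅, ∅, 733, 617, 501, 902, 603, ∅, 782, 681]

7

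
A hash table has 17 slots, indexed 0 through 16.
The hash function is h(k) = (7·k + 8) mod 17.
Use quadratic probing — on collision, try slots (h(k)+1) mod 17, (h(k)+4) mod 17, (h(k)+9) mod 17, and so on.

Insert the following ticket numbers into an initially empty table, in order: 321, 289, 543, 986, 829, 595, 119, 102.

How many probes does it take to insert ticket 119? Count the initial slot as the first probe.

321: h=11 → slot 11
289: h=8 → slot 8
543: h=1 → slot 1
986: h=8, probe 8,9 → slot 9
829: h=14 → slot 14
595: h=8, probe 8,9,12 → slot 12
119: h=8, probe 8,9,12,0 → slot 0
102: h=8, probe 8,9,12,0,7 → slot 7
Table: [119, 543, ., ., ., ., ., 102, 289, 986, ., 321, 595, ., 829, ., .]

4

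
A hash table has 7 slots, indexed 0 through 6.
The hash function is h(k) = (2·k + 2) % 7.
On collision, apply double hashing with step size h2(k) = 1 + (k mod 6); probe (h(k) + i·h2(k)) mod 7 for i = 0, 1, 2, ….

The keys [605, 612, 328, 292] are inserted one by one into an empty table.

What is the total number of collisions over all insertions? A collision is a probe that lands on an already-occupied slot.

1

Insert 605: h=1, slot 1 empty => index 1.
Insert 612: h=1, h2=1, slot 1 occupied => index 2.
Insert 328: h=0, slot 0 empty => index 0.
Insert 292: h=5, slot 5 empty => index 5.
Table: [328, 605, 612, ∅, ∅, 292, ∅]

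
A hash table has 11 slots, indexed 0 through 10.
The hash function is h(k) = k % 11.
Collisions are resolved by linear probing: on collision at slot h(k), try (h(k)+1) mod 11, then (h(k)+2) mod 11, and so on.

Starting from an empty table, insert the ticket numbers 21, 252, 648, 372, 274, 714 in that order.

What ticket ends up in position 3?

714

21: h=10 -> slot 10
252: h=10, probe 10,0 -> slot 0
648: h=10, probe 10,0,1 -> slot 1
372: h=9 -> slot 9
274: h=10, probe 10,0,1,2 -> slot 2
714: h=10, probe 10,0,1,2,3 -> slot 3
Table: [252, 648, 274, 714, ., ., ., ., ., 372, 21]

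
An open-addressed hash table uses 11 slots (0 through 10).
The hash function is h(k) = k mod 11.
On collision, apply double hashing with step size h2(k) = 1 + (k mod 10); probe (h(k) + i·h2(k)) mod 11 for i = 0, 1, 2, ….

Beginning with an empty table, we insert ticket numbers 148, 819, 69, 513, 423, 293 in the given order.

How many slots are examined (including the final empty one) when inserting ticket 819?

Insert 148: h=5, slot 5 empty → index 5.
Insert 819: h=5, h2=10, slot 5 occupied → index 4.
Insert 69: h=3, slot 3 empty → index 3.
Insert 513: h=7, slot 7 empty → index 7.
Insert 423: h=5, h2=4, slot 5 occupied → index 9.
Insert 293: h=7, h2=4, slot 7 occupied → index 0.
Table: [293, -, -, 69, 819, 148, -, 513, -, 423, -]

2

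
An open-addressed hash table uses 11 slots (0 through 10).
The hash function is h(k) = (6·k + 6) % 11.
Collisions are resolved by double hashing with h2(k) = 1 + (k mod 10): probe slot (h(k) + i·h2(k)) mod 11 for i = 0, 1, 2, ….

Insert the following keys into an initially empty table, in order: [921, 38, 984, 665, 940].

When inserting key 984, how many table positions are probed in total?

Insert 921: h=10, slot 10 empty => index 10.
Insert 38: h=3, slot 3 empty => index 3.
Insert 984: h=3, h2=5, slot 3 occupied => index 8.
Insert 665: h=3, h2=6, slot 3 occupied => index 9.
Insert 940: h=3, h2=1, slot 3 occupied => index 4.
Table: [∅, ∅, ∅, 38, 940, ∅, ∅, ∅, 984, 665, 921]

2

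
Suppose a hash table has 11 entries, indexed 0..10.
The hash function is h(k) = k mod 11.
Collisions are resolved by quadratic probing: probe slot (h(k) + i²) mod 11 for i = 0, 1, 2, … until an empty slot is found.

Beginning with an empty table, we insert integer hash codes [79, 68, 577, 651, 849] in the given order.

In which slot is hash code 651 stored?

79: h=2 -> slot 2
68: h=2, probe 2,3 -> slot 3
577: h=5 -> slot 5
651: h=2, probe 2,3,6 -> slot 6
849: h=2, probe 2,3,6,0 -> slot 0
Table: [849, —, 79, 68, —, 577, 651, —, —, —, —]

6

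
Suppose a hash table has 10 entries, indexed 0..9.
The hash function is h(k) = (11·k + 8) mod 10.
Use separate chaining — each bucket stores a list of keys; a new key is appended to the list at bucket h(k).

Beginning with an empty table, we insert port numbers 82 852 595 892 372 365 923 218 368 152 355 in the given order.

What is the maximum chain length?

5

Insert 82: h=0, bucket 0 empty → new chain.
Insert 852: h=0, bucket 0 nonempty → append to chain.
Insert 595: h=3, bucket 3 empty → new chain.
Insert 892: h=0, bucket 0 nonempty → append to chain.
Insert 372: h=0, bucket 0 nonempty → append to chain.
Insert 365: h=3, bucket 3 nonempty → append to chain.
Insert 923: h=1, bucket 1 empty → new chain.
Insert 218: h=6, bucket 6 empty → new chain.
Insert 368: h=6, bucket 6 nonempty → append to chain.
Insert 152: h=0, bucket 0 nonempty → append to chain.
Insert 355: h=3, bucket 3 nonempty → append to chain.
Final buckets:
0: 82 -> 852 -> 892 -> 372 -> 152
1: 923
2: -
3: 595 -> 365 -> 355
4: -
5: -
6: 218 -> 368
7: -
8: -
9: -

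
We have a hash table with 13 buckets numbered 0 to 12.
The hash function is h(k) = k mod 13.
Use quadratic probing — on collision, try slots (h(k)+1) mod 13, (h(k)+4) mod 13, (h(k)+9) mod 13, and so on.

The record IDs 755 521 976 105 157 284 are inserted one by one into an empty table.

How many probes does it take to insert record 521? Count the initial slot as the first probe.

755: h=1 → slot 1
521: h=1, probe 1,2 → slot 2
976: h=1, probe 1,2,5 → slot 5
105: h=1, probe 1,2,5,10 → slot 10
157: h=1, probe 1,2,5,10,4 → slot 4
284: h=11 → slot 11
Table: [_, 755, 521, _, 157, 976, _, _, _, _, 105, 284, _]

2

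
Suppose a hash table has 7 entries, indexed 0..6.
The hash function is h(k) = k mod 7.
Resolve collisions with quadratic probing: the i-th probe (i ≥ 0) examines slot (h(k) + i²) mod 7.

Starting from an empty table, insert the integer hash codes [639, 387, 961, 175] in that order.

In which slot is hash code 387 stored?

3

Insert 639: h=2, slot 2 empty -> index 2.
Insert 387: h=2, slot 2 occupied -> index 3.
Insert 961: h=2, slots 2,3 occupied -> index 6.
Insert 175: h=0, slot 0 empty -> index 0.
Table: [175, ., 639, 387, ., ., 961]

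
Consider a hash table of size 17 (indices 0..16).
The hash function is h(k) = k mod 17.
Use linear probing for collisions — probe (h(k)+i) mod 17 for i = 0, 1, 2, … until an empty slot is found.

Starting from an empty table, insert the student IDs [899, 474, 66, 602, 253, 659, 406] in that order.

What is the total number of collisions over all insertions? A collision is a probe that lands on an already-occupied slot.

899: h=15 → slot 15
474: h=15, probe 15,16 → slot 16
66: h=15, probe 15,16,0 → slot 0
602: h=7 → slot 7
253: h=15, probe 15,16,0,1 → slot 1
659: h=13 → slot 13
406: h=15, probe 15,16,0,1,2 → slot 2
Table: [66, 253, 406, -, -, -, -, 602, -, -, -, -, -, 659, -, 899, 474]

10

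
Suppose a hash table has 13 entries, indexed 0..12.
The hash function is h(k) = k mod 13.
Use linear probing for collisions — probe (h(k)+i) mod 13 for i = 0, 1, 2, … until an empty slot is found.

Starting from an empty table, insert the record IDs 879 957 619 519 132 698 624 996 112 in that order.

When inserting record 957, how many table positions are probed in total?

Insert 879: h=8, slot 8 empty => index 8.
Insert 957: h=8, slot 8 occupied => index 9.
Insert 619: h=8, slots 8,9 occupied => index 10.
Insert 519: h=12, slot 12 empty => index 12.
Insert 132: h=2, slot 2 empty => index 2.
Insert 698: h=9, slots 9,10 occupied => index 11.
Insert 624: h=0, slot 0 empty => index 0.
Insert 996: h=8, slots 8,9,10,11,12,0 occupied => index 1.
Insert 112: h=8, slots 8,9,10,11,12,0,1,2 occupied => index 3.
Table: [624, 996, 132, 112, ∅, ∅, ∅, ∅, 879, 957, 619, 698, 519]

2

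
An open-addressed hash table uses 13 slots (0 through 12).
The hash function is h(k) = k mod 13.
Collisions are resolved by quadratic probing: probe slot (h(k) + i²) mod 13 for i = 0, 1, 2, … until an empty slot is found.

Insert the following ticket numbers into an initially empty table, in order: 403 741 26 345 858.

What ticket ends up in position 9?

403 hashes to 0; slot 0 is free => place at 0.
741 hashes to 0; 0 taken => place at 1.
26 hashes to 0; 0,1 taken => place at 4.
345 hashes to 7; slot 7 is free => place at 7.
858 hashes to 0; 0,1,4 taken => place at 9.
Table: [403, 741, —, —, 26, —, —, 345, —, 858, —, —, —]

858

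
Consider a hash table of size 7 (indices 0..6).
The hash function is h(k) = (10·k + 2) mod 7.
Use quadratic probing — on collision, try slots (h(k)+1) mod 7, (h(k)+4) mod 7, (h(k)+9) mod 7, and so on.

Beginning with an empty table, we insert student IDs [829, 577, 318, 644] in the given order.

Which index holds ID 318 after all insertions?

1

829 hashes to 4; slot 4 is free → place at 4.
577 hashes to 4; 4 taken → place at 5.
318 hashes to 4; 4,5 taken → place at 1.
644 hashes to 2; slot 2 is free → place at 2.
Table: [_, 318, 644, _, 829, 577, _]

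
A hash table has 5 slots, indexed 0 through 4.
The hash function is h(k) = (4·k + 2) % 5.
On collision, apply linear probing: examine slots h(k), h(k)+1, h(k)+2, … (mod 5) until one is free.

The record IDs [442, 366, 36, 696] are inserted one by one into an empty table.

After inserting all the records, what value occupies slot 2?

36

442 hashes to 0; slot 0 is free => place at 0.
366 hashes to 1; slot 1 is free => place at 1.
36 hashes to 1; 1 taken => place at 2.
696 hashes to 1; 1,2 taken => place at 3.
Table: [442, 366, 36, 696, .]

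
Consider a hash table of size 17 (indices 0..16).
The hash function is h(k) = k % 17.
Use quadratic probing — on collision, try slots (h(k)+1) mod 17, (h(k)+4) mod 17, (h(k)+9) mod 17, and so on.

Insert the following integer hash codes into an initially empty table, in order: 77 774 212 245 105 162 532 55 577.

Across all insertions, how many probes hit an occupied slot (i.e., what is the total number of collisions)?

Insert 77: h=9, slot 9 empty → index 9.
Insert 774: h=9, slot 9 occupied → index 10.
Insert 212: h=8, slot 8 empty → index 8.
Insert 245: h=7, slot 7 empty → index 7.
Insert 105: h=3, slot 3 empty → index 3.
Insert 162: h=9, slots 9,10 occupied → index 13.
Insert 532: h=5, slot 5 empty → index 5.
Insert 55: h=4, slot 4 empty → index 4.
Insert 577: h=16, slot 16 empty → index 16.
Table: [-, -, -, 105, 55, 532, -, 245, 212, 77, 774, -, -, 162, -, -, 577]

3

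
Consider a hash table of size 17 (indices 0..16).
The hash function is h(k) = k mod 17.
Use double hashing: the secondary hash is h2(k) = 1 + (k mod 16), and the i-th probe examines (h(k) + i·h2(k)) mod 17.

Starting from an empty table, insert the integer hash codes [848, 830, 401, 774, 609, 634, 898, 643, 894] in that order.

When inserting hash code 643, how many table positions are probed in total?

2

848 hashes to 15; slot 15 is free -> place at 15.
830 hashes to 14; slot 14 is free -> place at 14.
401 hashes to 10; slot 10 is free -> place at 10.
774 hashes to 9; slot 9 is free -> place at 9.
609 hashes to 14, h2=2; 14 taken -> place at 16.
634 hashes to 5; slot 5 is free -> place at 5.
898 hashes to 14, h2=3; 14 taken -> place at 0.
643 hashes to 14, h2=4; 14 taken -> place at 1.
894 hashes to 10, h2=15; 10 taken -> place at 8.
Table: [898, 643, _, _, _, 634, _, _, 894, 774, 401, _, _, _, 830, 848, 609]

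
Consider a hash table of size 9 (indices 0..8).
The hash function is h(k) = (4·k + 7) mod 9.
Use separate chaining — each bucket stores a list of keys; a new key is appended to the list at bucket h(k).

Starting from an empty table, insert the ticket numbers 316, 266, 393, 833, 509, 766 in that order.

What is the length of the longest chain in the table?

3

316 → bucket 2
266 → bucket 0
393 → bucket 4
833 → bucket 0 (collision)
509 → bucket 0 (collision)
766 → bucket 2 (collision)
Final buckets:
0: 266 -> 833 -> 509
1: -
2: 316 -> 766
3: -
4: 393
5: -
6: -
7: -
8: -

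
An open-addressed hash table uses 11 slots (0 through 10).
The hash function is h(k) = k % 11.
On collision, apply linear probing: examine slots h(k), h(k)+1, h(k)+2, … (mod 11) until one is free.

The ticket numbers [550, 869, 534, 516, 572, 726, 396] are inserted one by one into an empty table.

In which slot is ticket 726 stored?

550 hashes to 0; slot 0 is free -> place at 0.
869 hashes to 0; 0 taken -> place at 1.
534 hashes to 6; slot 6 is free -> place at 6.
516 hashes to 10; slot 10 is free -> place at 10.
572 hashes to 0; 0,1 taken -> place at 2.
726 hashes to 0; 0,1,2 taken -> place at 3.
396 hashes to 0; 0,1,2,3 taken -> place at 4.
Table: [550, 869, 572, 726, 396, ., 534, ., ., ., 516]

3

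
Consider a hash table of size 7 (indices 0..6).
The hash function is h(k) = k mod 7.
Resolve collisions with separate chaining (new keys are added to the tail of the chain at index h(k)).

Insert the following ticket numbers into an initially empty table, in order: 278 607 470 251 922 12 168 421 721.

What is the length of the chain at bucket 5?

Insert 278: h=5, bucket 5 empty -> new chain.
Insert 607: h=5, bucket 5 nonempty -> append to chain.
Insert 470: h=1, bucket 1 empty -> new chain.
Insert 251: h=6, bucket 6 empty -> new chain.
Insert 922: h=5, bucket 5 nonempty -> append to chain.
Insert 12: h=5, bucket 5 nonempty -> append to chain.
Insert 168: h=0, bucket 0 empty -> new chain.
Insert 421: h=1, bucket 1 nonempty -> append to chain.
Insert 721: h=0, bucket 0 nonempty -> append to chain.
Final buckets:
0: 168 -> 721
1: 470 -> 421
2: —
3: —
4: —
5: 278 -> 607 -> 922 -> 12
6: 251

4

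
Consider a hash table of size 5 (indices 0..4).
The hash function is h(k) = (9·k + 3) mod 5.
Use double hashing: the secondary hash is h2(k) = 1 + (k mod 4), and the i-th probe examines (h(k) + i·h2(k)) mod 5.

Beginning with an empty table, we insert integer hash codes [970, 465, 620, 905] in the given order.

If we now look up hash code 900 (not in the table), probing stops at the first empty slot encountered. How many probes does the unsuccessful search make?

970: h=3 => slot 3
465: h=3, h2=2, probe 3,0 => slot 0
620: h=3, h2=1, probe 3,4 => slot 4
905: h=3, h2=2, probe 3,0,2 => slot 2
Table: [465, -, 905, 970, 620]
Lookup 900: h=3, h2=1, probe 3,4,0,1 → slot 1 empty, not found.

4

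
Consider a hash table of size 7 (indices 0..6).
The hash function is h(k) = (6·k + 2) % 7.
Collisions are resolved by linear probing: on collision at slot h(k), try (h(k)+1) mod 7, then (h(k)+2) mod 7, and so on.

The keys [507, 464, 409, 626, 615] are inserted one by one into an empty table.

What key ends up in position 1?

409

507 hashes to 6; slot 6 is free → place at 6.
464 hashes to 0; slot 0 is free → place at 0.
409 hashes to 6; 6,0 taken → place at 1.
626 hashes to 6; 6,0,1 taken → place at 2.
615 hashes to 3; slot 3 is free → place at 3.
Table: [464, 409, 626, 615, -, -, 507]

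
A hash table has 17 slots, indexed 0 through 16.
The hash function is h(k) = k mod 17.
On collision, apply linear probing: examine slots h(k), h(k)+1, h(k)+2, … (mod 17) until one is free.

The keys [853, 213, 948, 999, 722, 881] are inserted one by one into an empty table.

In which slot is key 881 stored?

Insert 853: h=3, slot 3 empty => index 3.
Insert 213: h=9, slot 9 empty => index 9.
Insert 948: h=13, slot 13 empty => index 13.
Insert 999: h=13, slot 13 occupied => index 14.
Insert 722: h=8, slot 8 empty => index 8.
Insert 881: h=14, slot 14 occupied => index 15.
Table: [-, -, -, 853, -, -, -, -, 722, 213, -, -, -, 948, 999, 881, -]

15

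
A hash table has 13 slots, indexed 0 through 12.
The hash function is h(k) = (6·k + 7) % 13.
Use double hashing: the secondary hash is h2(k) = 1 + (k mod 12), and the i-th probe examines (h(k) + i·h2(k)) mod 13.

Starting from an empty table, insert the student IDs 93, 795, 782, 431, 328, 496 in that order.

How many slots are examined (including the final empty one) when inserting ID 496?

93: h=6 → slot 6
795: h=6, h2=4, probe 6,10 → slot 10
782: h=6, h2=3, probe 6,9 → slot 9
431: h=6, h2=12, probe 6,5 → slot 5
328: h=12 → slot 12
496: h=6, h2=5, probe 6,11 → slot 11
Table: [., ., ., ., ., 431, 93, ., ., 782, 795, 496, 328]

2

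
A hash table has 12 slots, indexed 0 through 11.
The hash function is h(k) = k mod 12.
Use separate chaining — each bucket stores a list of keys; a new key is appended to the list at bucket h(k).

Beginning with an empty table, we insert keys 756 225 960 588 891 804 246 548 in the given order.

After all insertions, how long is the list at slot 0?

Insert 756: h=0, bucket 0 empty → new chain.
Insert 225: h=9, bucket 9 empty → new chain.
Insert 960: h=0, bucket 0 nonempty → append to chain.
Insert 588: h=0, bucket 0 nonempty → append to chain.
Insert 891: h=3, bucket 3 empty → new chain.
Insert 804: h=0, bucket 0 nonempty → append to chain.
Insert 246: h=6, bucket 6 empty → new chain.
Insert 548: h=8, bucket 8 empty → new chain.
Final buckets:
0: 756 -> 960 -> 588 -> 804
1: .
2: .
3: 891
4: .
5: .
6: 246
7: .
8: 548
9: 225
10: .
11: .

4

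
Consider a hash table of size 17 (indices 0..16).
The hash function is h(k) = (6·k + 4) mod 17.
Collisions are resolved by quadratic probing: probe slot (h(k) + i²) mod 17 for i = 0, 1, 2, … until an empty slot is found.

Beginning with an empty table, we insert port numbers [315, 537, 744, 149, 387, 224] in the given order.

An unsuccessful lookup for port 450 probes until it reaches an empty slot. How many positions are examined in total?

2

315 hashes to 7; slot 7 is free → place at 7.
537 hashes to 13; slot 13 is free → place at 13.
744 hashes to 14; slot 14 is free → place at 14.
149 hashes to 14; 14 taken → place at 15.
387 hashes to 14; 14,15 taken → place at 1.
224 hashes to 5; slot 5 is free → place at 5.
Table: [_, 387, _, _, _, 224, _, 315, _, _, _, _, _, 537, 744, 149, _]
Lookup 450: h=1, probe 1,2 → slot 2 empty, not found.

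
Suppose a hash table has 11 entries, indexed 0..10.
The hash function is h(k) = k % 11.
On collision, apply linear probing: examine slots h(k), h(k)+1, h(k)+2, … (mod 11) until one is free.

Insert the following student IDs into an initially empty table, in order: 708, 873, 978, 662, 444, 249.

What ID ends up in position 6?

444

Insert 708: h=4, slot 4 empty => index 4.
Insert 873: h=4, slot 4 occupied => index 5.
Insert 978: h=10, slot 10 empty => index 10.
Insert 662: h=2, slot 2 empty => index 2.
Insert 444: h=4, slots 4,5 occupied => index 6.
Insert 249: h=7, slot 7 empty => index 7.
Table: [_, _, 662, _, 708, 873, 444, 249, _, _, 978]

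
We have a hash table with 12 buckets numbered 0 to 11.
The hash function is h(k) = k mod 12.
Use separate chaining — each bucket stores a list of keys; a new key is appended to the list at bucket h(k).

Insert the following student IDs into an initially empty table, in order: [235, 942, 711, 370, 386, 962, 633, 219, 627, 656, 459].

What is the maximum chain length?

Insert 235: h=7, bucket 7 empty -> new chain.
Insert 942: h=6, bucket 6 empty -> new chain.
Insert 711: h=3, bucket 3 empty -> new chain.
Insert 370: h=10, bucket 10 empty -> new chain.
Insert 386: h=2, bucket 2 empty -> new chain.
Insert 962: h=2, bucket 2 nonempty -> append to chain.
Insert 633: h=9, bucket 9 empty -> new chain.
Insert 219: h=3, bucket 3 nonempty -> append to chain.
Insert 627: h=3, bucket 3 nonempty -> append to chain.
Insert 656: h=8, bucket 8 empty -> new chain.
Insert 459: h=3, bucket 3 nonempty -> append to chain.
Final buckets:
0: ∅
1: ∅
2: 386 -> 962
3: 711 -> 219 -> 627 -> 459
4: ∅
5: ∅
6: 942
7: 235
8: 656
9: 633
10: 370
11: ∅

4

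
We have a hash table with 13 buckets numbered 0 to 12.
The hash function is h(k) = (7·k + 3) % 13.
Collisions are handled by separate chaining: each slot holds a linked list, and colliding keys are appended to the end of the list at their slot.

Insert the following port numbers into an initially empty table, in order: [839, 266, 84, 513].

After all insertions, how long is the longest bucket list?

3

839 → bucket 0
266 → bucket 6
84 → bucket 6 (collision)
513 → bucket 6 (collision)
Final buckets:
0: 839
1: ∅
2: ∅
3: ∅
4: ∅
5: ∅
6: 266 -> 84 -> 513
7: ∅
8: ∅
9: ∅
10: ∅
11: ∅
12: ∅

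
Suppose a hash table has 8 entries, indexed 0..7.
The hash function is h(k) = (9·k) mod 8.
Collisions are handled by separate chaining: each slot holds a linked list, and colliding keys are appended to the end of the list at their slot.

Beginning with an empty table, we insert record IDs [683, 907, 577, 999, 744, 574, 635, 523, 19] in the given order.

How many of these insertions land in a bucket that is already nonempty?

Insert 683: h=3, bucket 3 empty → new chain.
Insert 907: h=3, bucket 3 nonempty → append to chain.
Insert 577: h=1, bucket 1 empty → new chain.
Insert 999: h=7, bucket 7 empty → new chain.
Insert 744: h=0, bucket 0 empty → new chain.
Insert 574: h=6, bucket 6 empty → new chain.
Insert 635: h=3, bucket 3 nonempty → append to chain.
Insert 523: h=3, bucket 3 nonempty → append to chain.
Insert 19: h=3, bucket 3 nonempty → append to chain.
Final buckets:
0: 744
1: 577
2: _
3: 683 -> 907 -> 635 -> 523 -> 19
4: _
5: _
6: 574
7: 999

4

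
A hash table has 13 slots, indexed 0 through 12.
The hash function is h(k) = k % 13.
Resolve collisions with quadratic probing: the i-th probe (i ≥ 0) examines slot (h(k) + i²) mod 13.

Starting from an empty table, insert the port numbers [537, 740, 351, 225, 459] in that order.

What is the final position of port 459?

8

537 hashes to 4; slot 4 is free => place at 4.
740 hashes to 12; slot 12 is free => place at 12.
351 hashes to 0; slot 0 is free => place at 0.
225 hashes to 4; 4 taken => place at 5.
459 hashes to 4; 4,5 taken => place at 8.
Table: [351, ∅, ∅, ∅, 537, 225, ∅, ∅, 459, ∅, ∅, ∅, 740]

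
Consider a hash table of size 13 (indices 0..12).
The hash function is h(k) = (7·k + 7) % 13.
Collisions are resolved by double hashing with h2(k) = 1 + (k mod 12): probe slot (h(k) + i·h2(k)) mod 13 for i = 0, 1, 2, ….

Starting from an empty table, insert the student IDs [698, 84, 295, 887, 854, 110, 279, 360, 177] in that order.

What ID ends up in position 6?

698 hashes to 5; slot 5 is free -> place at 5.
84 hashes to 10; slot 10 is free -> place at 10.
295 hashes to 5, h2=8; 5 taken -> place at 0.
887 hashes to 2; slot 2 is free -> place at 2.
854 hashes to 5, h2=3; 5 taken -> place at 8.
110 hashes to 10, h2=3; 10,0 taken -> place at 3.
279 hashes to 10, h2=4; 10 taken -> place at 1.
360 hashes to 5, h2=1; 5 taken -> place at 6.
177 hashes to 11; slot 11 is free -> place at 11.
Table: [295, 279, 887, 110, —, 698, 360, —, 854, —, 84, 177, —]

360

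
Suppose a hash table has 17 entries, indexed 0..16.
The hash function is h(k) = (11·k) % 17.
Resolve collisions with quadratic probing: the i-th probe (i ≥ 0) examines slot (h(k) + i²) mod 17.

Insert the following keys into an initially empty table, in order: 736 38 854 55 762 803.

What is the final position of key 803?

Insert 736: h=4, slot 4 empty → index 4.
Insert 38: h=10, slot 10 empty → index 10.
Insert 854: h=10, slot 10 occupied → index 11.
Insert 55: h=10, slots 10,11 occupied → index 14.
Insert 762: h=1, slot 1 empty → index 1.
Insert 803: h=10, slots 10,11,14 occupied → index 2.
Table: [., 762, 803, ., 736, ., ., ., ., ., 38, 854, ., ., 55, ., .]

2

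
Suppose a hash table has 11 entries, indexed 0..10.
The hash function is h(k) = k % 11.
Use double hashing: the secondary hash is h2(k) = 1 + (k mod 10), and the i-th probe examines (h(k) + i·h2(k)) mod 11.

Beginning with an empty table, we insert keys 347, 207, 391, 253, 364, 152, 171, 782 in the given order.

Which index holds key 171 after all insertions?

10

Insert 347: h=6, slot 6 empty => index 6.
Insert 207: h=9, slot 9 empty => index 9.
Insert 391: h=6, h2=2, slot 6 occupied => index 8.
Insert 253: h=0, slot 0 empty => index 0.
Insert 364: h=1, slot 1 empty => index 1.
Insert 152: h=9, h2=3, slots 9,1 occupied => index 4.
Insert 171: h=6, h2=2, slots 6,8 occupied => index 10.
Insert 782: h=1, h2=3, slots 1,4 occupied => index 7.
Table: [253, 364, —, —, 152, —, 347, 782, 391, 207, 171]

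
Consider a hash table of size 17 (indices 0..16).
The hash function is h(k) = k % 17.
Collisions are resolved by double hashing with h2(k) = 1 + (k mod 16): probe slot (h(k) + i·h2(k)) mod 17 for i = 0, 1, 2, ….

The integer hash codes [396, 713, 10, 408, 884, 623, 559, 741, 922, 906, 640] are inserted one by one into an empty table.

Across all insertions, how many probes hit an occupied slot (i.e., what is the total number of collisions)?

396 hashes to 5; slot 5 is free → place at 5.
713 hashes to 16; slot 16 is free → place at 16.
10 hashes to 10; slot 10 is free → place at 10.
408 hashes to 0; slot 0 is free → place at 0.
884 hashes to 0, h2=5; 0,5,10 taken → place at 15.
623 hashes to 11; slot 11 is free → place at 11.
559 hashes to 15, h2=16; 15 taken → place at 14.
741 hashes to 10, h2=6; 10,16,5,11,0 taken → place at 6.
922 hashes to 4; slot 4 is free → place at 4.
906 hashes to 5, h2=11; 5,16,10,4,15 taken → place at 9.
640 hashes to 11, h2=1; 11 taken → place at 12.
Table: [408, ∅, ∅, ∅, 922, 396, 741, ∅, ∅, 906, 10, 623, 640, ∅, 559, 884, 713]

15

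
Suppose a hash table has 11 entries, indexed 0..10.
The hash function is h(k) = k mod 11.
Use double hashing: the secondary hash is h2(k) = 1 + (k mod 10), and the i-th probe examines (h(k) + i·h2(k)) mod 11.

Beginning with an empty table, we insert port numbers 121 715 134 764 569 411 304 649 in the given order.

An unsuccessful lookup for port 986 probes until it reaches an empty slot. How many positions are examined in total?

2

121 hashes to 0; slot 0 is free => place at 0.
715 hashes to 0, h2=6; 0 taken => place at 6.
134 hashes to 2; slot 2 is free => place at 2.
764 hashes to 5; slot 5 is free => place at 5.
569 hashes to 8; slot 8 is free => place at 8.
411 hashes to 4; slot 4 is free => place at 4.
304 hashes to 7; slot 7 is free => place at 7.
649 hashes to 0, h2=10; 0 taken => place at 10.
Table: [121, —, 134, —, 411, 764, 715, 304, 569, —, 649]
Lookup 986: h=7, h2=7, probe 7,3 → slot 3 empty, not found.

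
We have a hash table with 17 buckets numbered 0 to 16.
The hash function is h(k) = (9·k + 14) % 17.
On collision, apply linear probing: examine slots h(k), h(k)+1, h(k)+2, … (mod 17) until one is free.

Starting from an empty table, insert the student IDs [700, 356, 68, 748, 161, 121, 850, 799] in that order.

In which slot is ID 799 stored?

2

Insert 700: h=7, slot 7 empty -> index 7.
Insert 356: h=5, slot 5 empty -> index 5.
Insert 68: h=14, slot 14 empty -> index 14.
Insert 748: h=14, slot 14 occupied -> index 15.
Insert 161: h=1, slot 1 empty -> index 1.
Insert 121: h=15, slot 15 occupied -> index 16.
Insert 850: h=14, slots 14,15,16 occupied -> index 0.
Insert 799: h=14, slots 14,15,16,0,1 occupied -> index 2.
Table: [850, 161, 799, ∅, ∅, 356, ∅, 700, ∅, ∅, ∅, ∅, ∅, ∅, 68, 748, 121]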